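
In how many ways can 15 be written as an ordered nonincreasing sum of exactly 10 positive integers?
p(15, 10 parts) = 7

Partitions of n into exactly k parts ↔ partitions of n − k into at most k parts (subtract 1 from each part). For n = 15, k = 10, the partitions are: 6+1+1+1+1+1+1+1+1+1, 5+2+1+1+1+1+1+1+1+1, 4+3+1+1+1+1+1+1+1+1, 4+2+2+1+1+1+1+1+1+1, 3+3+2+1+1+1+1+1+1+1, 3+2+2+2+1+1+1+1+1+1, 2+2+2+2+2+1+1+1+1+1. Count = 7.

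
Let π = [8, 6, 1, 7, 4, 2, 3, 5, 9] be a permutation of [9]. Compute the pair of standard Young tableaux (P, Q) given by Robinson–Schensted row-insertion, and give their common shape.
P = [1, 2, 3, 5, 9] / [4, 7] / [6] / [8];  Q = [1, 4, 7, 8, 9] / [2, 5] / [3] / [6];  common shape = (5, 2, 1, 1)

Row-insert the values π_1, π_2, … into P one at a time, bumping the leftmost entry strictly greater than the inserted value down to the next row. The recording tableau Q records, in position (i, j), the step at which that cell was added to P.
  Insert 8 (step 1): P = [8];  Q = [1]
  Insert 6 (step 2): P = [6] / [8];  Q = [1] / [2]
  Insert 1 (step 3): P = [1] / [6] / [8];  Q = [1] / [2] / [3]
  Insert 7 (step 4): P = [1, 7] / [6] / [8];  Q = [1, 4] / [2] / [3]
  Insert 4 (step 5): P = [1, 4] / [6, 7] / [8];  Q = [1, 4] / [2, 5] / [3]
  Insert 2 (step 6): P = [1, 2] / [4, 7] / [6] / [8];  Q = [1, 4] / [2, 5] / [3] / [6]
  Insert 3 (step 7): P = [1, 2, 3] / [4, 7] / [6] / [8];  Q = [1, 4, 7] / [2, 5] / [3] / [6]
  Insert 5 (step 8): P = [1, 2, 3, 5] / [4, 7] / [6] / [8];  Q = [1, 4, 7, 8] / [2, 5] / [3] / [6]
  Insert 9 (step 9): P = [1, 2, 3, 5, 9] / [4, 7] / [6] / [8];  Q = [1, 4, 7, 8, 9] / [2, 5] / [3] / [6]
Final shape: (5, 2, 1, 1).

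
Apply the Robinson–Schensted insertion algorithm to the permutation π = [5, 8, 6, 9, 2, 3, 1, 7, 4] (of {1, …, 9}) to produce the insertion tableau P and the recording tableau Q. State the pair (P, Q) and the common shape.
P = [1, 3, 4] / [2, 6, 7] / [5, 9] / [8];  Q = [1, 2, 4] / [3, 6, 8] / [5, 9] / [7];  common shape = (3, 3, 2, 1)

Row-insert the values π_1, π_2, … into P one at a time, bumping the leftmost entry strictly greater than the inserted value down to the next row. The recording tableau Q records, in position (i, j), the step at which that cell was added to P.
  Insert 5 (step 1): P = [5];  Q = [1]
  Insert 8 (step 2): P = [5, 8];  Q = [1, 2]
  Insert 6 (step 3): P = [5, 6] / [8];  Q = [1, 2] / [3]
  Insert 9 (step 4): P = [5, 6, 9] / [8];  Q = [1, 2, 4] / [3]
  Insert 2 (step 5): P = [2, 6, 9] / [5] / [8];  Q = [1, 2, 4] / [3] / [5]
  Insert 3 (step 6): P = [2, 3, 9] / [5, 6] / [8];  Q = [1, 2, 4] / [3, 6] / [5]
  Insert 1 (step 7): P = [1, 3, 9] / [2, 6] / [5] / [8];  Q = [1, 2, 4] / [3, 6] / [5] / [7]
  Insert 7 (step 8): P = [1, 3, 7] / [2, 6, 9] / [5] / [8];  Q = [1, 2, 4] / [3, 6, 8] / [5] / [7]
  Insert 4 (step 9): P = [1, 3, 4] / [2, 6, 7] / [5, 9] / [8];  Q = [1, 2, 4] / [3, 6, 8] / [5, 9] / [7]
Final shape: (3, 3, 2, 1).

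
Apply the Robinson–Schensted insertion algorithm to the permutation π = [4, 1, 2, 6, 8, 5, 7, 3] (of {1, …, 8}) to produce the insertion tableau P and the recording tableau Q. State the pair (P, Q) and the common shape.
P = [1, 2, 3, 7] / [4, 5, 8] / [6];  Q = [1, 3, 4, 5] / [2, 6, 7] / [8];  common shape = (4, 3, 1)

Row-insert the values π_1, π_2, … into P one at a time, bumping the leftmost entry strictly greater than the inserted value down to the next row. The recording tableau Q records, in position (i, j), the step at which that cell was added to P.
  Insert 4 (step 1): P = [4];  Q = [1]
  Insert 1 (step 2): P = [1] / [4];  Q = [1] / [2]
  Insert 2 (step 3): P = [1, 2] / [4];  Q = [1, 3] / [2]
  Insert 6 (step 4): P = [1, 2, 6] / [4];  Q = [1, 3, 4] / [2]
  Insert 8 (step 5): P = [1, 2, 6, 8] / [4];  Q = [1, 3, 4, 5] / [2]
  Insert 5 (step 6): P = [1, 2, 5, 8] / [4, 6];  Q = [1, 3, 4, 5] / [2, 6]
  Insert 7 (step 7): P = [1, 2, 5, 7] / [4, 6, 8];  Q = [1, 3, 4, 5] / [2, 6, 7]
  Insert 3 (step 8): P = [1, 2, 3, 7] / [4, 5, 8] / [6];  Q = [1, 3, 4, 5] / [2, 6, 7] / [8]
Final shape: (4, 3, 1).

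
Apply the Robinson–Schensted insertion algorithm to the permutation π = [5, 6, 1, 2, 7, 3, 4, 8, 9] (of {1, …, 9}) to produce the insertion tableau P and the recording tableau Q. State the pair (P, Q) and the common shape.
P = [1, 2, 3, 4, 8, 9] / [5, 6, 7];  Q = [1, 2, 5, 7, 8, 9] / [3, 4, 6];  common shape = (6, 3)

Row-insert the values π_1, π_2, … into P one at a time, bumping the leftmost entry strictly greater than the inserted value down to the next row. The recording tableau Q records, in position (i, j), the step at which that cell was added to P.
  Insert 5 (step 1): P = [5];  Q = [1]
  Insert 6 (step 2): P = [5, 6];  Q = [1, 2]
  Insert 1 (step 3): P = [1, 6] / [5];  Q = [1, 2] / [3]
  Insert 2 (step 4): P = [1, 2] / [5, 6];  Q = [1, 2] / [3, 4]
  Insert 7 (step 5): P = [1, 2, 7] / [5, 6];  Q = [1, 2, 5] / [3, 4]
  Insert 3 (step 6): P = [1, 2, 3] / [5, 6, 7];  Q = [1, 2, 5] / [3, 4, 6]
  Insert 4 (step 7): P = [1, 2, 3, 4] / [5, 6, 7];  Q = [1, 2, 5, 7] / [3, 4, 6]
  Insert 8 (step 8): P = [1, 2, 3, 4, 8] / [5, 6, 7];  Q = [1, 2, 5, 7, 8] / [3, 4, 6]
  Insert 9 (step 9): P = [1, 2, 3, 4, 8, 9] / [5, 6, 7];  Q = [1, 2, 5, 7, 8, 9] / [3, 4, 6]
Final shape: (6, 3).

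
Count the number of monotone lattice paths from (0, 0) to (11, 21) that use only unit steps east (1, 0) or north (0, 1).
Number of paths = 129024480

A monotone lattice path from (0, 0) to (11, 21) consists of 11 east steps and 21 north steps in some order, so it is determined by which 11 of the 32 steps are east. The count is C(32, 11) = 129024480.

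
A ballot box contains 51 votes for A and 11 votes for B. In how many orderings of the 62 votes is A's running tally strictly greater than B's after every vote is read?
Strict-lead orderings = 327916982640

Total orderings of the 62 votes with 51 for A: C(62, 51) = 508271323092. By the Bertrand ballot formula (Cycle Lemma / reflection principle), the number of orderings in which A is strictly ahead of B throughout is (p − q)/(p + q) · C(p + q, p) = (51 − 11)/(51 + 11) · 508271323092 = 327916982640.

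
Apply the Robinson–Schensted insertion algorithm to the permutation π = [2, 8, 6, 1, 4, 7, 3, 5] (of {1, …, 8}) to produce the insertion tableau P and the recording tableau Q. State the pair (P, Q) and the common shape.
P = [1, 3, 5] / [2, 4, 7] / [6] / [8];  Q = [1, 2, 6] / [3, 5, 8] / [4] / [7];  common shape = (3, 3, 1, 1)

Row-insert the values π_1, π_2, … into P one at a time, bumping the leftmost entry strictly greater than the inserted value down to the next row. The recording tableau Q records, in position (i, j), the step at which that cell was added to P.
  Insert 2 (step 1): P = [2];  Q = [1]
  Insert 8 (step 2): P = [2, 8];  Q = [1, 2]
  Insert 6 (step 3): P = [2, 6] / [8];  Q = [1, 2] / [3]
  Insert 1 (step 4): P = [1, 6] / [2] / [8];  Q = [1, 2] / [3] / [4]
  Insert 4 (step 5): P = [1, 4] / [2, 6] / [8];  Q = [1, 2] / [3, 5] / [4]
  Insert 7 (step 6): P = [1, 4, 7] / [2, 6] / [8];  Q = [1, 2, 6] / [3, 5] / [4]
  Insert 3 (step 7): P = [1, 3, 7] / [2, 4] / [6] / [8];  Q = [1, 2, 6] / [3, 5] / [4] / [7]
  Insert 5 (step 8): P = [1, 3, 5] / [2, 4, 7] / [6] / [8];  Q = [1, 2, 6] / [3, 5, 8] / [4] / [7]
Final shape: (3, 3, 1, 1).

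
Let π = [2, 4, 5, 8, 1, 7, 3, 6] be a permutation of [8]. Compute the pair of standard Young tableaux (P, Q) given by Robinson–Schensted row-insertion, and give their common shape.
P = [1, 3, 5, 6] / [2, 4, 7] / [8];  Q = [1, 2, 3, 4] / [5, 6, 8] / [7];  common shape = (4, 3, 1)

Row-insert the values π_1, π_2, … into P one at a time, bumping the leftmost entry strictly greater than the inserted value down to the next row. The recording tableau Q records, in position (i, j), the step at which that cell was added to P.
  Insert 2 (step 1): P = [2];  Q = [1]
  Insert 4 (step 2): P = [2, 4];  Q = [1, 2]
  Insert 5 (step 3): P = [2, 4, 5];  Q = [1, 2, 3]
  Insert 8 (step 4): P = [2, 4, 5, 8];  Q = [1, 2, 3, 4]
  Insert 1 (step 5): P = [1, 4, 5, 8] / [2];  Q = [1, 2, 3, 4] / [5]
  Insert 7 (step 6): P = [1, 4, 5, 7] / [2, 8];  Q = [1, 2, 3, 4] / [5, 6]
  Insert 3 (step 7): P = [1, 3, 5, 7] / [2, 4] / [8];  Q = [1, 2, 3, 4] / [5, 6] / [7]
  Insert 6 (step 8): P = [1, 3, 5, 6] / [2, 4, 7] / [8];  Q = [1, 2, 3, 4] / [5, 6, 8] / [7]
Final shape: (4, 3, 1).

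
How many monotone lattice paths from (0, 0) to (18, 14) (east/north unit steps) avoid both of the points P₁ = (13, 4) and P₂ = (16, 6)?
Number of paths = 462001875

Inclusion–exclusion. Total paths: C(32, 18) = 471435600. Through P₁: C(17, 13)·C(15, 5) = 7147140. Through P₂: C(22, 16)·C(10, 2) = 3357585. Since P₁ is strictly southwest of P₂, a monotone path through both must visit P₁ then P₂; paths through both = C(17, 13)·C(5, 3)·C(10, 2) = 1071000. Avoid both = 471435600 − 7147140 − 3357585 + 1071000 = 462001875.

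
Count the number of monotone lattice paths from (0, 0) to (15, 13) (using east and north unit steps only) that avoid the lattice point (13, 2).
Number of paths = 37433970

Total paths from (0, 0) to (15, 13): C(28, 15) = 37442160. Paths through (13, 2): (paths (0, 0) → (13, 2)) × (paths (13, 2) → (15, 13)) = C(15, 13) · C(13, 2) = 105 · 78 = 8190. Avoidance count = 37442160 − 8190 = 37433970.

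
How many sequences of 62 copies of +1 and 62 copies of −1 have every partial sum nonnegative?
C_62 = 24139737743045626825711458546273312

These ballot sequences are counted by the Catalan number C_n = (1/(n + 1)) · C(2n, n). For n = 62: C_62 = (1/63) · C(124, 62) = 1520803477811874490019821888415218656/63 = 24139737743045626825711458546273312.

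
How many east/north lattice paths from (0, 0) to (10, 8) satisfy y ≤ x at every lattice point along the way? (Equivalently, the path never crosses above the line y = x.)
Number of paths = 11934

By the reflection principle (André's argument), the number of monotone paths to (10, 8) with n ≤ m that never go above y = x is C(18, 10) − C(18, 11) = 43758 − 31824 = 11934.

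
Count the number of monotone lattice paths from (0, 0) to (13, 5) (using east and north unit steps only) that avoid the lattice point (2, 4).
Number of paths = 8388

Total paths from (0, 0) to (13, 5): C(18, 13) = 8568. Paths through (2, 4): (paths (0, 0) → (2, 4)) × (paths (2, 4) → (13, 5)) = C(6, 2) · C(12, 11) = 15 · 12 = 180. Avoidance count = 8568 − 180 = 8388.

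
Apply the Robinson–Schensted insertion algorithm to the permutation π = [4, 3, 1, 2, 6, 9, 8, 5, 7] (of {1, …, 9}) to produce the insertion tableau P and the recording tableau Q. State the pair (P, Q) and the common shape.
P = [1, 2, 5, 7] / [3, 6, 8] / [4, 9];  Q = [1, 4, 5, 6] / [2, 7, 9] / [3, 8];  common shape = (4, 3, 2)

Row-insert the values π_1, π_2, … into P one at a time, bumping the leftmost entry strictly greater than the inserted value down to the next row. The recording tableau Q records, in position (i, j), the step at which that cell was added to P.
  Insert 4 (step 1): P = [4];  Q = [1]
  Insert 3 (step 2): P = [3] / [4];  Q = [1] / [2]
  Insert 1 (step 3): P = [1] / [3] / [4];  Q = [1] / [2] / [3]
  Insert 2 (step 4): P = [1, 2] / [3] / [4];  Q = [1, 4] / [2] / [3]
  Insert 6 (step 5): P = [1, 2, 6] / [3] / [4];  Q = [1, 4, 5] / [2] / [3]
  Insert 9 (step 6): P = [1, 2, 6, 9] / [3] / [4];  Q = [1, 4, 5, 6] / [2] / [3]
  Insert 8 (step 7): P = [1, 2, 6, 8] / [3, 9] / [4];  Q = [1, 4, 5, 6] / [2, 7] / [3]
  Insert 5 (step 8): P = [1, 2, 5, 8] / [3, 6] / [4, 9];  Q = [1, 4, 5, 6] / [2, 7] / [3, 8]
  Insert 7 (step 9): P = [1, 2, 5, 7] / [3, 6, 8] / [4, 9];  Q = [1, 4, 5, 6] / [2, 7, 9] / [3, 8]
Final shape: (4, 3, 2).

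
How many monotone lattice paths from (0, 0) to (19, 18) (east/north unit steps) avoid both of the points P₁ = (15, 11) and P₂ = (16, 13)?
Number of paths = 12620614740

Inclusion–exclusion. Total paths: C(37, 19) = 17672631900. Through P₁: C(26, 15)·C(11, 4) = 2549632800. Through P₂: C(29, 16)·C(8, 3) = 3800379240. Since P₁ is strictly southwest of P₂, a monotone path through both must visit P₁ then P₂; paths through both = C(26, 15)·C(3, 1)·C(8, 3) = 1297994880. Avoid both = 17672631900 − 2549632800 − 3800379240 + 1297994880 = 12620614740.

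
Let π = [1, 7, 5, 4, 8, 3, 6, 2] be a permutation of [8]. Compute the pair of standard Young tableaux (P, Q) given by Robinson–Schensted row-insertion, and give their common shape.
P = [1, 2, 6] / [3, 8] / [4] / [5] / [7];  Q = [1, 2, 5] / [3, 7] / [4] / [6] / [8];  common shape = (3, 2, 1, 1, 1)

Row-insert the values π_1, π_2, … into P one at a time, bumping the leftmost entry strictly greater than the inserted value down to the next row. The recording tableau Q records, in position (i, j), the step at which that cell was added to P.
  Insert 1 (step 1): P = [1];  Q = [1]
  Insert 7 (step 2): P = [1, 7];  Q = [1, 2]
  Insert 5 (step 3): P = [1, 5] / [7];  Q = [1, 2] / [3]
  Insert 4 (step 4): P = [1, 4] / [5] / [7];  Q = [1, 2] / [3] / [4]
  Insert 8 (step 5): P = [1, 4, 8] / [5] / [7];  Q = [1, 2, 5] / [3] / [4]
  Insert 3 (step 6): P = [1, 3, 8] / [4] / [5] / [7];  Q = [1, 2, 5] / [3] / [4] / [6]
  Insert 6 (step 7): P = [1, 3, 6] / [4, 8] / [5] / [7];  Q = [1, 2, 5] / [3, 7] / [4] / [6]
  Insert 2 (step 8): P = [1, 2, 6] / [3, 8] / [4] / [5] / [7];  Q = [1, 2, 5] / [3, 7] / [4] / [6] / [8]
Final shape: (3, 2, 1, 1, 1).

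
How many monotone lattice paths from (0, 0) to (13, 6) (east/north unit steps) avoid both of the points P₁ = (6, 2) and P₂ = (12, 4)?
Number of paths = 14784

Inclusion–exclusion. Total paths: C(19, 13) = 27132. Through P₁: C(8, 6)·C(11, 7) = 9240. Through P₂: C(16, 12)·C(3, 1) = 5460. Since P₁ is strictly southwest of P₂, a monotone path through both must visit P₁ then P₂; paths through both = C(8, 6)·C(8, 6)·C(3, 1) = 2352. Avoid both = 27132 − 9240 − 5460 + 2352 = 14784.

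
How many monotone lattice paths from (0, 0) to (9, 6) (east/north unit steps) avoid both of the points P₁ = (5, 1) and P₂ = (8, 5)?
Number of paths = 2095

Inclusion–exclusion. Total paths: C(15, 9) = 5005. Through P₁: C(6, 5)·C(9, 4) = 756. Through P₂: C(13, 8)·C(2, 1) = 2574. Since P₁ is strictly southwest of P₂, a monotone path through both must visit P₁ then P₂; paths through both = C(6, 5)·C(7, 3)·C(2, 1) = 420. Avoid both = 5005 − 756 − 2574 + 420 = 2095.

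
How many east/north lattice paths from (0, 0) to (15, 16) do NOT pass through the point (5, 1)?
Number of paths = 280927635

Total paths from (0, 0) to (15, 16): C(31, 15) = 300540195. Paths through (5, 1): (paths (0, 0) → (5, 1)) × (paths (5, 1) → (15, 16)) = C(6, 5) · C(25, 10) = 6 · 3268760 = 19612560. Avoidance count = 300540195 − 19612560 = 280927635.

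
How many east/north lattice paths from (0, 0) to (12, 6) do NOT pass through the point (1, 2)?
Number of paths = 14469

Total paths from (0, 0) to (12, 6): C(18, 12) = 18564. Paths through (1, 2): (paths (0, 0) → (1, 2)) × (paths (1, 2) → (12, 6)) = C(3, 1) · C(15, 11) = 3 · 1365 = 4095. Avoidance count = 18564 − 4095 = 14469.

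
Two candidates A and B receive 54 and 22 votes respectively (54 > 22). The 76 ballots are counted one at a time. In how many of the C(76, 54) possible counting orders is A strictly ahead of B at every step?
Strict-lead orderings = 3059687613310755200

Total orderings of the 76 votes with 54 for A: C(76, 54) = 7266758081613043600. By the Bertrand ballot formula (Cycle Lemma / reflection principle), the number of orderings in which A is strictly ahead of B throughout is (p − q)/(p + q) · C(p + q, p) = (54 − 22)/(54 + 22) · 7266758081613043600 = 3059687613310755200.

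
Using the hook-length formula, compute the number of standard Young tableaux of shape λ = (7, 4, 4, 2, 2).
# SYT of shape (7, 4, 4, 2, 2) = 24186240

Hook-length formula: f^λ = n! / Π hook(c), product over all cells c of the Young diagram. For λ = (7, 4, 4, 2, 2), n = 19 boxes. Hook lengths by row (left-to-right, top-to-bottom): [11, 10, 7, 6, 3, 2, 1]; [7, 6, 3, 2]; [6, 5, 2, 1]; [3, 2]; [2, 1]. Product of hooks = 5029516800. So f^λ = 19! / 5029516800 = 121645100408832000 / 5029516800 = 24186240.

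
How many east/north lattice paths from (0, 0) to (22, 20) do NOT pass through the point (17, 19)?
Number of paths = 462206627820

Total paths from (0, 0) to (22, 20): C(42, 22) = 513791607420. Paths through (17, 19): (paths (0, 0) → (17, 19)) × (paths (17, 19) → (22, 20)) = C(36, 17) · C(6, 5) = 8597496600 · 6 = 51584979600. Avoidance count = 513791607420 − 51584979600 = 462206627820.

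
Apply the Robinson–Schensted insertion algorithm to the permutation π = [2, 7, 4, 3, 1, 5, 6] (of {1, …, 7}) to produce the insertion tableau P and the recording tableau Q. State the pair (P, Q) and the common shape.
P = [1, 3, 5, 6] / [2] / [4] / [7];  Q = [1, 2, 6, 7] / [3] / [4] / [5];  common shape = (4, 1, 1, 1)

Row-insert the values π_1, π_2, … into P one at a time, bumping the leftmost entry strictly greater than the inserted value down to the next row. The recording tableau Q records, in position (i, j), the step at which that cell was added to P.
  Insert 2 (step 1): P = [2];  Q = [1]
  Insert 7 (step 2): P = [2, 7];  Q = [1, 2]
  Insert 4 (step 3): P = [2, 4] / [7];  Q = [1, 2] / [3]
  Insert 3 (step 4): P = [2, 3] / [4] / [7];  Q = [1, 2] / [3] / [4]
  Insert 1 (step 5): P = [1, 3] / [2] / [4] / [7];  Q = [1, 2] / [3] / [4] / [5]
  Insert 5 (step 6): P = [1, 3, 5] / [2] / [4] / [7];  Q = [1, 2, 6] / [3] / [4] / [5]
  Insert 6 (step 7): P = [1, 3, 5, 6] / [2] / [4] / [7];  Q = [1, 2, 6, 7] / [3] / [4] / [5]
Final shape: (4, 1, 1, 1).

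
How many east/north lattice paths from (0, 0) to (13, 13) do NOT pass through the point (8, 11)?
Number of paths = 8813378

Total paths from (0, 0) to (13, 13): C(26, 13) = 10400600. Paths through (8, 11): (paths (0, 0) → (8, 11)) × (paths (8, 11) → (13, 13)) = C(19, 8) · C(7, 5) = 75582 · 21 = 1587222. Avoidance count = 10400600 − 1587222 = 8813378.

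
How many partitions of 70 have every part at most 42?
p(70, parts ≤ 42) = 4073226

Use the recurrence p(n, m) = p(n, m−1) + p(n−m, m): either the largest part is < m (count p(n, m−1)) or the largest part is exactly m (remove one copy of m, count p(n−m, m)). With p(0, ·) = 1 this gives p(70, parts ≤ 42) = 4073226. (By conjugating Young diagrams, this also counts partitions of 70 into at most 42 parts.)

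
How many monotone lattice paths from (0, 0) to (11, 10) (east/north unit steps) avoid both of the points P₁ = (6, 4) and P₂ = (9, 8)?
Number of paths = 153936

Inclusion–exclusion. Total paths: C(21, 11) = 352716. Through P₁: C(10, 6)·C(11, 5) = 97020. Through P₂: C(17, 9)·C(4, 2) = 145860. Since P₁ is strictly southwest of P₂, a monotone path through both must visit P₁ then P₂; paths through both = C(10, 6)·C(7, 3)·C(4, 2) = 44100. Avoid both = 352716 − 97020 − 145860 + 44100 = 153936.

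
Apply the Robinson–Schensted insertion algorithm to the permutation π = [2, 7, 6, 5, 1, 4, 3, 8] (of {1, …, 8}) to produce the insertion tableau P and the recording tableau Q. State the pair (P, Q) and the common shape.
P = [1, 3, 8] / [2, 4] / [5] / [6] / [7];  Q = [1, 2, 8] / [3, 6] / [4] / [5] / [7];  common shape = (3, 2, 1, 1, 1)

Row-insert the values π_1, π_2, … into P one at a time, bumping the leftmost entry strictly greater than the inserted value down to the next row. The recording tableau Q records, in position (i, j), the step at which that cell was added to P.
  Insert 2 (step 1): P = [2];  Q = [1]
  Insert 7 (step 2): P = [2, 7];  Q = [1, 2]
  Insert 6 (step 3): P = [2, 6] / [7];  Q = [1, 2] / [3]
  Insert 5 (step 4): P = [2, 5] / [6] / [7];  Q = [1, 2] / [3] / [4]
  Insert 1 (step 5): P = [1, 5] / [2] / [6] / [7];  Q = [1, 2] / [3] / [4] / [5]
  Insert 4 (step 6): P = [1, 4] / [2, 5] / [6] / [7];  Q = [1, 2] / [3, 6] / [4] / [5]
  Insert 3 (step 7): P = [1, 3] / [2, 4] / [5] / [6] / [7];  Q = [1, 2] / [3, 6] / [4] / [5] / [7]
  Insert 8 (step 8): P = [1, 3, 8] / [2, 4] / [5] / [6] / [7];  Q = [1, 2, 8] / [3, 6] / [4] / [5] / [7]
Final shape: (3, 2, 1, 1, 1).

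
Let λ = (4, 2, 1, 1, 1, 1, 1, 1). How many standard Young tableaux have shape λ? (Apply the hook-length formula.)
# SYT of shape (4, 2, 1, 1, 1, 1, 1, 1) = 945

Hook-length formula: f^λ = n! / Π hook(c), product over all cells c of the Young diagram. For λ = (4, 2, 1, 1, 1, 1, 1, 1), n = 12 boxes. Hook lengths by row (left-to-right, top-to-bottom): [11, 4, 2, 1]; [8, 1]; [6]; [5]; [4]; [3]; [2]; [1]. Product of hooks = 506880. So f^λ = 12! / 506880 = 479001600 / 506880 = 945.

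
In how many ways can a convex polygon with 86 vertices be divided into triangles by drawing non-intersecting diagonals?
C_84 = 270557451039395118028642463289168566420671280440

These polygon triangulations are counted by the Catalan number C_n = (1/(n + 1)) · C(2n, n). For n = 84: C_84 = (1/85) · C(168, 84) = 22997383338348585032434609379579328145757058837400/85 = 270557451039395118028642463289168566420671280440.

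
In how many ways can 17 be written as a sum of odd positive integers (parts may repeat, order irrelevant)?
p_odd(17) = 38

Enumerate partitions using only odd parts via the recurrence o(n, m) = o(n, m−2) + o(n−m, m) over odd m, starting from the largest odd part ≤ n. This gives p_odd(17) = 38. (Euler's theorem: equals the count of distinct-part partitions.)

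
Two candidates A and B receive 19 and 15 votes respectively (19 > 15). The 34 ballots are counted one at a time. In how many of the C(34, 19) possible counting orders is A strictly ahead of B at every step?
Strict-lead orderings = 218349120

Total orderings of the 34 votes with 19 for A: C(34, 19) = 1855967520. By the Bertrand ballot formula (Cycle Lemma / reflection principle), the number of orderings in which A is strictly ahead of B throughout is (p − q)/(p + q) · C(p + q, p) = (19 − 15)/(19 + 15) · 1855967520 = 218349120.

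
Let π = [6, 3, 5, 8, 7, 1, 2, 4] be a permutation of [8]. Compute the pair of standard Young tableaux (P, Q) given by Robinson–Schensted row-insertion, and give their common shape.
P = [1, 2, 4] / [3, 5, 7] / [6, 8];  Q = [1, 3, 4] / [2, 5, 8] / [6, 7];  common shape = (3, 3, 2)

Row-insert the values π_1, π_2, … into P one at a time, bumping the leftmost entry strictly greater than the inserted value down to the next row. The recording tableau Q records, in position (i, j), the step at which that cell was added to P.
  Insert 6 (step 1): P = [6];  Q = [1]
  Insert 3 (step 2): P = [3] / [6];  Q = [1] / [2]
  Insert 5 (step 3): P = [3, 5] / [6];  Q = [1, 3] / [2]
  Insert 8 (step 4): P = [3, 5, 8] / [6];  Q = [1, 3, 4] / [2]
  Insert 7 (step 5): P = [3, 5, 7] / [6, 8];  Q = [1, 3, 4] / [2, 5]
  Insert 1 (step 6): P = [1, 5, 7] / [3, 8] / [6];  Q = [1, 3, 4] / [2, 5] / [6]
  Insert 2 (step 7): P = [1, 2, 7] / [3, 5] / [6, 8];  Q = [1, 3, 4] / [2, 5] / [6, 7]
  Insert 4 (step 8): P = [1, 2, 4] / [3, 5, 7] / [6, 8];  Q = [1, 3, 4] / [2, 5, 8] / [6, 7]
Final shape: (3, 3, 2).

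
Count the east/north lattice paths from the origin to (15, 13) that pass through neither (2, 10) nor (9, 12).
Number of paths = 35364322

Inclusion–exclusion. Total paths: C(28, 15) = 37442160. Through P₁: C(12, 2)·C(16, 13) = 36960. Through P₂: C(21, 9)·C(7, 6) = 2057510. Since P₁ is strictly southwest of P₂, a monotone path through both must visit P₁ then P₂; paths through both = C(12, 2)·C(9, 7)·C(7, 6) = 16632. Avoid both = 37442160 − 36960 − 2057510 + 16632 = 35364322.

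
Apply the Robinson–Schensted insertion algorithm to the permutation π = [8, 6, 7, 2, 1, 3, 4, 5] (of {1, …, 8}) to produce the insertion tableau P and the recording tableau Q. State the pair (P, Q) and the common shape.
P = [1, 3, 4, 5] / [2, 7] / [6] / [8];  Q = [1, 3, 7, 8] / [2, 6] / [4] / [5];  common shape = (4, 2, 1, 1)

Row-insert the values π_1, π_2, … into P one at a time, bumping the leftmost entry strictly greater than the inserted value down to the next row. The recording tableau Q records, in position (i, j), the step at which that cell was added to P.
  Insert 8 (step 1): P = [8];  Q = [1]
  Insert 6 (step 2): P = [6] / [8];  Q = [1] / [2]
  Insert 7 (step 3): P = [6, 7] / [8];  Q = [1, 3] / [2]
  Insert 2 (step 4): P = [2, 7] / [6] / [8];  Q = [1, 3] / [2] / [4]
  Insert 1 (step 5): P = [1, 7] / [2] / [6] / [8];  Q = [1, 3] / [2] / [4] / [5]
  Insert 3 (step 6): P = [1, 3] / [2, 7] / [6] / [8];  Q = [1, 3] / [2, 6] / [4] / [5]
  Insert 4 (step 7): P = [1, 3, 4] / [2, 7] / [6] / [8];  Q = [1, 3, 7] / [2, 6] / [4] / [5]
  Insert 5 (step 8): P = [1, 3, 4, 5] / [2, 7] / [6] / [8];  Q = [1, 3, 7, 8] / [2, 6] / [4] / [5]
Final shape: (4, 2, 1, 1).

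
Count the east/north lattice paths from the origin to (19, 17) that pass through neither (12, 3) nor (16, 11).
Number of paths = 7468324920

Inclusion–exclusion. Total paths: C(36, 19) = 8597496600. Through P₁: C(15, 12)·C(21, 7) = 52907400. Through P₂: C(27, 16)·C(9, 3) = 1095183180. Since P₁ is strictly southwest of P₂, a monotone path through both must visit P₁ then P₂; paths through both = C(15, 12)·C(12, 4)·C(9, 3) = 18918900. Avoid both = 8597496600 − 52907400 − 1095183180 + 18918900 = 7468324920.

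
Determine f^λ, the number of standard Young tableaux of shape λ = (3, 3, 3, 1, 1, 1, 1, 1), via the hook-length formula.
# SYT of shape (3, 3, 3, 1, 1, 1, 1, 1) = 7007

Hook-length formula: f^λ = n! / Π hook(c), product over all cells c of the Young diagram. For λ = (3, 3, 3, 1, 1, 1, 1, 1), n = 14 boxes. Hook lengths by row (left-to-right, top-to-bottom): [10, 4, 3]; [9, 3, 2]; [8, 2, 1]; [5]; [4]; [3]; [2]; [1]. Product of hooks = 12441600. So f^λ = 14! / 12441600 = 87178291200 / 12441600 = 7007.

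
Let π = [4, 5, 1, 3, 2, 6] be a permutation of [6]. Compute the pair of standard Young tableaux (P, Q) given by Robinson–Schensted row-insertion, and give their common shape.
P = [1, 2, 6] / [3, 5] / [4];  Q = [1, 2, 6] / [3, 4] / [5];  common shape = (3, 2, 1)

Row-insert the values π_1, π_2, … into P one at a time, bumping the leftmost entry strictly greater than the inserted value down to the next row. The recording tableau Q records, in position (i, j), the step at which that cell was added to P.
  Insert 4 (step 1): P = [4];  Q = [1]
  Insert 5 (step 2): P = [4, 5];  Q = [1, 2]
  Insert 1 (step 3): P = [1, 5] / [4];  Q = [1, 2] / [3]
  Insert 3 (step 4): P = [1, 3] / [4, 5];  Q = [1, 2] / [3, 4]
  Insert 2 (step 5): P = [1, 2] / [3, 5] / [4];  Q = [1, 2] / [3, 4] / [5]
  Insert 6 (step 6): P = [1, 2, 6] / [3, 5] / [4];  Q = [1, 2, 6] / [3, 4] / [5]
Final shape: (3, 2, 1).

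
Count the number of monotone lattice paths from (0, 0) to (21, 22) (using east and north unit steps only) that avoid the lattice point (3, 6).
Number of paths = 866916721740

Total paths from (0, 0) to (21, 22): C(43, 21) = 1052049481860. Paths through (3, 6): (paths (0, 0) → (3, 6)) × (paths (3, 6) → (21, 22)) = C(9, 3) · C(34, 18) = 84 · 2203961430 = 185132760120. Avoidance count = 1052049481860 − 185132760120 = 866916721740.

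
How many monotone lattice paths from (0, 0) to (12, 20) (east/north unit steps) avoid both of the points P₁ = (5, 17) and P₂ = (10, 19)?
Number of paths = 164201772

Inclusion–exclusion. Total paths: C(32, 12) = 225792840. Through P₁: C(22, 5)·C(10, 7) = 3160080. Through P₂: C(29, 10)·C(3, 2) = 60090030. Since P₁ is strictly southwest of P₂, a monotone path through both must visit P₁ then P₂; paths through both = C(22, 5)·C(7, 5)·C(3, 2) = 1659042. Avoid both = 225792840 − 3160080 − 60090030 + 1659042 = 164201772.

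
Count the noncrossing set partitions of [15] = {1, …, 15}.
C_15 = 9694845

These noncrossing partitions are counted by the Catalan number C_n = (1/(n + 1)) · C(2n, n). For n = 15: C_15 = (1/16) · C(30, 15) = 155117520/16 = 9694845.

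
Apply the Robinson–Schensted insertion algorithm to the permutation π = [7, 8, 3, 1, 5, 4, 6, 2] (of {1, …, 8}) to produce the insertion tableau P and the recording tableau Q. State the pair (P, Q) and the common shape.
P = [1, 2, 6] / [3, 4] / [5, 8] / [7];  Q = [1, 2, 7] / [3, 5] / [4, 6] / [8];  common shape = (3, 2, 2, 1)

Row-insert the values π_1, π_2, … into P one at a time, bumping the leftmost entry strictly greater than the inserted value down to the next row. The recording tableau Q records, in position (i, j), the step at which that cell was added to P.
  Insert 7 (step 1): P = [7];  Q = [1]
  Insert 8 (step 2): P = [7, 8];  Q = [1, 2]
  Insert 3 (step 3): P = [3, 8] / [7];  Q = [1, 2] / [3]
  Insert 1 (step 4): P = [1, 8] / [3] / [7];  Q = [1, 2] / [3] / [4]
  Insert 5 (step 5): P = [1, 5] / [3, 8] / [7];  Q = [1, 2] / [3, 5] / [4]
  Insert 4 (step 6): P = [1, 4] / [3, 5] / [7, 8];  Q = [1, 2] / [3, 5] / [4, 6]
  Insert 6 (step 7): P = [1, 4, 6] / [3, 5] / [7, 8];  Q = [1, 2, 7] / [3, 5] / [4, 6]
  Insert 2 (step 8): P = [1, 2, 6] / [3, 4] / [5, 8] / [7];  Q = [1, 2, 7] / [3, 5] / [4, 6] / [8]
Final shape: (3, 2, 2, 1).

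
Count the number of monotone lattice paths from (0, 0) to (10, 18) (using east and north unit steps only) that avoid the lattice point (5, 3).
Number of paths = 12254886

Total paths from (0, 0) to (10, 18): C(28, 10) = 13123110. Paths through (5, 3): (paths (0, 0) → (5, 3)) × (paths (5, 3) → (10, 18)) = C(8, 5) · C(20, 5) = 56 · 15504 = 868224. Avoidance count = 13123110 − 868224 = 12254886.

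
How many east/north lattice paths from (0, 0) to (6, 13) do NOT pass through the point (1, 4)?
Number of paths = 17122

Total paths from (0, 0) to (6, 13): C(19, 6) = 27132. Paths through (1, 4): (paths (0, 0) → (1, 4)) × (paths (1, 4) → (6, 13)) = C(5, 1) · C(14, 5) = 5 · 2002 = 10010. Avoidance count = 27132 − 10010 = 17122.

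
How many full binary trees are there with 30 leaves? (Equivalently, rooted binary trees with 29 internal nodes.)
C_29 = 1002242216651368

These full binary trees are counted by the Catalan number C_n = (1/(n + 1)) · C(2n, n). For n = 29: C_29 = (1/30) · C(58, 29) = 30067266499541040/30 = 1002242216651368.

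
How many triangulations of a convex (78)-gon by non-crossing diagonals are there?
C_76 = 4790408930363303911328386208394864461024520

These polygon triangulations are counted by the Catalan number C_n = (1/(n + 1)) · C(2n, n). For n = 76: C_76 = (1/77) · C(152, 76) = 368861487637974401172285738046404563498888040/77 = 4790408930363303911328386208394864461024520.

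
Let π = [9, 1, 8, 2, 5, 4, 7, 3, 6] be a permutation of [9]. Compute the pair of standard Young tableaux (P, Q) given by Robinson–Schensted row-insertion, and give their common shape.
P = [1, 2, 3, 6] / [4, 7] / [5] / [8] / [9];  Q = [1, 3, 5, 7] / [2, 9] / [4] / [6] / [8];  common shape = (4, 2, 1, 1, 1)

Row-insert the values π_1, π_2, … into P one at a time, bumping the leftmost entry strictly greater than the inserted value down to the next row. The recording tableau Q records, in position (i, j), the step at which that cell was added to P.
  Insert 9 (step 1): P = [9];  Q = [1]
  Insert 1 (step 2): P = [1] / [9];  Q = [1] / [2]
  Insert 8 (step 3): P = [1, 8] / [9];  Q = [1, 3] / [2]
  Insert 2 (step 4): P = [1, 2] / [8] / [9];  Q = [1, 3] / [2] / [4]
  Insert 5 (step 5): P = [1, 2, 5] / [8] / [9];  Q = [1, 3, 5] / [2] / [4]
  Insert 4 (step 6): P = [1, 2, 4] / [5] / [8] / [9];  Q = [1, 3, 5] / [2] / [4] / [6]
  Insert 7 (step 7): P = [1, 2, 4, 7] / [5] / [8] / [9];  Q = [1, 3, 5, 7] / [2] / [4] / [6]
  Insert 3 (step 8): P = [1, 2, 3, 7] / [4] / [5] / [8] / [9];  Q = [1, 3, 5, 7] / [2] / [4] / [6] / [8]
  Insert 6 (step 9): P = [1, 2, 3, 6] / [4, 7] / [5] / [8] / [9];  Q = [1, 3, 5, 7] / [2, 9] / [4] / [6] / [8]
Final shape: (4, 2, 1, 1, 1).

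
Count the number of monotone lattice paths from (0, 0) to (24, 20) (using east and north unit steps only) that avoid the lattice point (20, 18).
Number of paths = 1257369340920

Total paths from (0, 0) to (24, 20): C(44, 24) = 1761039350070. Paths through (20, 18): (paths (0, 0) → (20, 18)) × (paths (20, 18) → (24, 20)) = C(38, 20) · C(6, 4) = 33578000610 · 15 = 503670009150. Avoidance count = 1761039350070 − 503670009150 = 1257369340920.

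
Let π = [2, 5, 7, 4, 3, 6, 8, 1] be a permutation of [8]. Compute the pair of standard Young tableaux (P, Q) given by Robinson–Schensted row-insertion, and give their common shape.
P = [1, 3, 6, 8] / [2, 7] / [4] / [5];  Q = [1, 2, 3, 7] / [4, 6] / [5] / [8];  common shape = (4, 2, 1, 1)

Row-insert the values π_1, π_2, … into P one at a time, bumping the leftmost entry strictly greater than the inserted value down to the next row. The recording tableau Q records, in position (i, j), the step at which that cell was added to P.
  Insert 2 (step 1): P = [2];  Q = [1]
  Insert 5 (step 2): P = [2, 5];  Q = [1, 2]
  Insert 7 (step 3): P = [2, 5, 7];  Q = [1, 2, 3]
  Insert 4 (step 4): P = [2, 4, 7] / [5];  Q = [1, 2, 3] / [4]
  Insert 3 (step 5): P = [2, 3, 7] / [4] / [5];  Q = [1, 2, 3] / [4] / [5]
  Insert 6 (step 6): P = [2, 3, 6] / [4, 7] / [5];  Q = [1, 2, 3] / [4, 6] / [5]
  Insert 8 (step 7): P = [2, 3, 6, 8] / [4, 7] / [5];  Q = [1, 2, 3, 7] / [4, 6] / [5]
  Insert 1 (step 8): P = [1, 3, 6, 8] / [2, 7] / [4] / [5];  Q = [1, 2, 3, 7] / [4, 6] / [5] / [8]
Final shape: (4, 2, 1, 1).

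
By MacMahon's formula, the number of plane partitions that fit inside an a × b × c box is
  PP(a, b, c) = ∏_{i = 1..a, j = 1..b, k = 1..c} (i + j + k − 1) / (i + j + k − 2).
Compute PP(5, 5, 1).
PP(5, 5, 1) = 252

Evaluate the triple product over i = 1..5, j = 1..5, k = 1..1. The factors are (2/1) · (3/2) · (4/3) · (5/4) · (6/5) · (3/2) · (4/3) · (5/4) · … (25 factors total). The numerators and denominators telescope so the product is an integer; carrying out the multiplication exactly gives PP(5, 5, 1) = 252.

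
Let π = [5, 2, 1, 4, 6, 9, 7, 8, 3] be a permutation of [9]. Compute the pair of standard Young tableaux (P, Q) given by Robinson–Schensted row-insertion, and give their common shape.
P = [1, 3, 6, 7, 8] / [2, 4] / [5, 9];  Q = [1, 4, 5, 6, 8] / [2, 7] / [3, 9];  common shape = (5, 2, 2)

Row-insert the values π_1, π_2, … into P one at a time, bumping the leftmost entry strictly greater than the inserted value down to the next row. The recording tableau Q records, in position (i, j), the step at which that cell was added to P.
  Insert 5 (step 1): P = [5];  Q = [1]
  Insert 2 (step 2): P = [2] / [5];  Q = [1] / [2]
  Insert 1 (step 3): P = [1] / [2] / [5];  Q = [1] / [2] / [3]
  Insert 4 (step 4): P = [1, 4] / [2] / [5];  Q = [1, 4] / [2] / [3]
  Insert 6 (step 5): P = [1, 4, 6] / [2] / [5];  Q = [1, 4, 5] / [2] / [3]
  Insert 9 (step 6): P = [1, 4, 6, 9] / [2] / [5];  Q = [1, 4, 5, 6] / [2] / [3]
  Insert 7 (step 7): P = [1, 4, 6, 7] / [2, 9] / [5];  Q = [1, 4, 5, 6] / [2, 7] / [3]
  Insert 8 (step 8): P = [1, 4, 6, 7, 8] / [2, 9] / [5];  Q = [1, 4, 5, 6, 8] / [2, 7] / [3]
  Insert 3 (step 9): P = [1, 3, 6, 7, 8] / [2, 4] / [5, 9];  Q = [1, 4, 5, 6, 8] / [2, 7] / [3, 9]
Final shape: (5, 2, 2).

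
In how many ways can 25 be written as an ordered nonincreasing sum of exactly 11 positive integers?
p(25, 11 parts) = 131

Partitions of n into exactly k parts are in bijection with partitions of n − k into at most k parts (subtract 1 from each part). So p(25, exactly 11) = p(14, parts ≤ 11). Computing via the recurrence p(m, j) = p(m, j−1) + p(m−j, j) gives 131.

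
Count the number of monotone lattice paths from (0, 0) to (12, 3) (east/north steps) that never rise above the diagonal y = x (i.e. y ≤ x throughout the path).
Number of paths = 350

By the reflection principle (André's argument), the number of monotone paths to (12, 3) with n ≤ m that never go above y = x is C(15, 12) − C(15, 13) = 455 − 105 = 350.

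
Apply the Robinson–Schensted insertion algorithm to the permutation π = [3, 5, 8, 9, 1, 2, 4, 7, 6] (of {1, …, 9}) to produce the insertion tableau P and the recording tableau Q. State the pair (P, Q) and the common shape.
P = [1, 2, 4, 6] / [3, 5, 7, 9] / [8];  Q = [1, 2, 3, 4] / [5, 6, 7, 8] / [9];  common shape = (4, 4, 1)

Row-insert the values π_1, π_2, … into P one at a time, bumping the leftmost entry strictly greater than the inserted value down to the next row. The recording tableau Q records, in position (i, j), the step at which that cell was added to P.
  Insert 3 (step 1): P = [3];  Q = [1]
  Insert 5 (step 2): P = [3, 5];  Q = [1, 2]
  Insert 8 (step 3): P = [3, 5, 8];  Q = [1, 2, 3]
  Insert 9 (step 4): P = [3, 5, 8, 9];  Q = [1, 2, 3, 4]
  Insert 1 (step 5): P = [1, 5, 8, 9] / [3];  Q = [1, 2, 3, 4] / [5]
  Insert 2 (step 6): P = [1, 2, 8, 9] / [3, 5];  Q = [1, 2, 3, 4] / [5, 6]
  Insert 4 (step 7): P = [1, 2, 4, 9] / [3, 5, 8];  Q = [1, 2, 3, 4] / [5, 6, 7]
  Insert 7 (step 8): P = [1, 2, 4, 7] / [3, 5, 8, 9];  Q = [1, 2, 3, 4] / [5, 6, 7, 8]
  Insert 6 (step 9): P = [1, 2, 4, 6] / [3, 5, 7, 9] / [8];  Q = [1, 2, 3, 4] / [5, 6, 7, 8] / [9]
Final shape: (4, 4, 1).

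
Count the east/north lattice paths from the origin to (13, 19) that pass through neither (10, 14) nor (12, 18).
Number of paths = 123394494

Inclusion–exclusion. Total paths: C(32, 13) = 347373600. Through P₁: C(24, 10)·C(8, 3) = 109830336. Through P₂: C(30, 12)·C(2, 1) = 172986450. Since P₁ is strictly southwest of P₂, a monotone path through both must visit P₁ then P₂; paths through both = C(24, 10)·C(6, 2)·C(2, 1) = 58837680. Avoid both = 347373600 − 109830336 − 172986450 + 58837680 = 123394494.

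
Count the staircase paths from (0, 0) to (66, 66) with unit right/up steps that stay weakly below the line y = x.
C_66 = 5632681584560312734993915705849145100

These NE paths below the diagonal are counted by the Catalan number C_n = (1/(n + 1)) · C(2n, n). For n = 66: C_66 = (1/67) · C(132, 66) = 377389666165540953244592352291892721700/67 = 5632681584560312734993915705849145100.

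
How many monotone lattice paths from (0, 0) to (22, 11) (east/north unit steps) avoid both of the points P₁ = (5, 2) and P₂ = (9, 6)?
Number of paths = 97633290

Inclusion–exclusion. Total paths: C(33, 22) = 193536720. Through P₁: C(7, 5)·C(26, 17) = 65615550. Through P₂: C(15, 9)·C(18, 13) = 42882840. Since P₁ is strictly southwest of P₂, a monotone path through both must visit P₁ then P₂; paths through both = C(7, 5)·C(8, 4)·C(18, 13) = 12594960. Avoid both = 193536720 − 65615550 − 42882840 + 12594960 = 97633290.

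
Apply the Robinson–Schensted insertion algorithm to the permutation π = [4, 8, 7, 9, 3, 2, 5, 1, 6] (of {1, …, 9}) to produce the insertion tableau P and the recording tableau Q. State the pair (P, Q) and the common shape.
P = [1, 5, 6] / [2, 7, 9] / [3] / [4] / [8];  Q = [1, 2, 4] / [3, 7, 9] / [5] / [6] / [8];  common shape = (3, 3, 1, 1, 1)

Row-insert the values π_1, π_2, … into P one at a time, bumping the leftmost entry strictly greater than the inserted value down to the next row. The recording tableau Q records, in position (i, j), the step at which that cell was added to P.
  Insert 4 (step 1): P = [4];  Q = [1]
  Insert 8 (step 2): P = [4, 8];  Q = [1, 2]
  Insert 7 (step 3): P = [4, 7] / [8];  Q = [1, 2] / [3]
  Insert 9 (step 4): P = [4, 7, 9] / [8];  Q = [1, 2, 4] / [3]
  Insert 3 (step 5): P = [3, 7, 9] / [4] / [8];  Q = [1, 2, 4] / [3] / [5]
  Insert 2 (step 6): P = [2, 7, 9] / [3] / [4] / [8];  Q = [1, 2, 4] / [3] / [5] / [6]
  Insert 5 (step 7): P = [2, 5, 9] / [3, 7] / [4] / [8];  Q = [1, 2, 4] / [3, 7] / [5] / [6]
  Insert 1 (step 8): P = [1, 5, 9] / [2, 7] / [3] / [4] / [8];  Q = [1, 2, 4] / [3, 7] / [5] / [6] / [8]
  Insert 6 (step 9): P = [1, 5, 6] / [2, 7, 9] / [3] / [4] / [8];  Q = [1, 2, 4] / [3, 7, 9] / [5] / [6] / [8]
Final shape: (3, 3, 1, 1, 1).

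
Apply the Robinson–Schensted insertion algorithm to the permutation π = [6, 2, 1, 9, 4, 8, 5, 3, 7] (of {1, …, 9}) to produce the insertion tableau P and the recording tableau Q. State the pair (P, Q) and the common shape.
P = [1, 3, 5, 7] / [2, 4] / [6, 8] / [9];  Q = [1, 4, 6, 9] / [2, 5] / [3, 7] / [8];  common shape = (4, 2, 2, 1)

Row-insert the values π_1, π_2, … into P one at a time, bumping the leftmost entry strictly greater than the inserted value down to the next row. The recording tableau Q records, in position (i, j), the step at which that cell was added to P.
  Insert 6 (step 1): P = [6];  Q = [1]
  Insert 2 (step 2): P = [2] / [6];  Q = [1] / [2]
  Insert 1 (step 3): P = [1] / [2] / [6];  Q = [1] / [2] / [3]
  Insert 9 (step 4): P = [1, 9] / [2] / [6];  Q = [1, 4] / [2] / [3]
  Insert 4 (step 5): P = [1, 4] / [2, 9] / [6];  Q = [1, 4] / [2, 5] / [3]
  Insert 8 (step 6): P = [1, 4, 8] / [2, 9] / [6];  Q = [1, 4, 6] / [2, 5] / [3]
  Insert 5 (step 7): P = [1, 4, 5] / [2, 8] / [6, 9];  Q = [1, 4, 6] / [2, 5] / [3, 7]
  Insert 3 (step 8): P = [1, 3, 5] / [2, 4] / [6, 8] / [9];  Q = [1, 4, 6] / [2, 5] / [3, 7] / [8]
  Insert 7 (step 9): P = [1, 3, 5, 7] / [2, 4] / [6, 8] / [9];  Q = [1, 4, 6, 9] / [2, 5] / [3, 7] / [8]
Final shape: (4, 2, 2, 1).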